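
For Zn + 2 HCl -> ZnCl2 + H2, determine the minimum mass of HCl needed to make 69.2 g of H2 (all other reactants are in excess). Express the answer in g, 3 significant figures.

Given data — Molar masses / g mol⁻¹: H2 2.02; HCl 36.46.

n(H2) = 69.2 / 2.02 = 34.26 mol
n(HCl) = (2/1) × 34.26 = 68.52 mol
mass = 68.52 × 36.46 = 2498 g

2500 g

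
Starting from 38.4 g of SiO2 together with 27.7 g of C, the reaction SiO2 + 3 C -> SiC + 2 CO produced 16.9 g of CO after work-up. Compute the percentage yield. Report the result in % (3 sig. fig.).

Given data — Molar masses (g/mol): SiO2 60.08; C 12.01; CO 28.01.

n(SiO2) = 38.40 / 60.08 = 0.6391 mol
n(C) = 27.70 / 12.01 = 2.306 mol
n/ν for SiO2 = 0.6391/1 = 0.6391
n/ν for C = 2.306/3 = 0.7687
Smallest n/ν is SiO2 → limiting reagent.
theoretical n(CO) = (2/1) × 0.6391 = 1.278 mol → 35.80 g
% yield = 16.9 / 35.80 × 100 = 47.21 %

47.2 %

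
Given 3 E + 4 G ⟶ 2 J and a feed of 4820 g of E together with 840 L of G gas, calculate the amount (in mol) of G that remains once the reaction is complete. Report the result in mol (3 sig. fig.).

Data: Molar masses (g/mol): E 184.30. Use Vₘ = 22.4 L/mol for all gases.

2.63 mol

n(E) = 4820 / 184.30 = 26.15 mol
n(G) = 840.0 / 22.4 = 37.50 mol
n/ν for E = 26.15/3 = 8.717
n/ν for G = 37.50/4 = 9.375
Smallest n/ν is E → limiting reagent.
G consumed = (4/3) × 26.15 = 34.87 mol
G remaining = 37.50 − 34.87 = 2.630 mol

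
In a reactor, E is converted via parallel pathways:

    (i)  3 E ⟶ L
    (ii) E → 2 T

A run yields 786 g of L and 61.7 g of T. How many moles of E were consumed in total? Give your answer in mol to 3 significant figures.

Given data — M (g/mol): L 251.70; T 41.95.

10.1 mol

n(L) = 786 / 251.70 = 3.123 mol
n(T) = 61.7 / 41.95 = 1.471 mol
n(E) via (i) = (3/1)×3.123 = 9.369 mol
n(E) via (ii) = (1/2)×1.471 = 0.7355 mol
total n(E) = 9.369 + 0.7355 = 10.10 mol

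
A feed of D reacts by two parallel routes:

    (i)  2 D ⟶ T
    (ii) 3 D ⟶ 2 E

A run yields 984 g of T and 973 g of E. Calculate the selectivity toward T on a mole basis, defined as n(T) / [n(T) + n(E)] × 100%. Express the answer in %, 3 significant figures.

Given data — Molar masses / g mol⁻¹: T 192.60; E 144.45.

n(T) = 984 / 192.60 = 5.109 mol
n(E) = 973 / 144.45 = 6.736 mol
selectivity = 5.109/(5.109+6.736) × 100 = 43.13 %

43.1 %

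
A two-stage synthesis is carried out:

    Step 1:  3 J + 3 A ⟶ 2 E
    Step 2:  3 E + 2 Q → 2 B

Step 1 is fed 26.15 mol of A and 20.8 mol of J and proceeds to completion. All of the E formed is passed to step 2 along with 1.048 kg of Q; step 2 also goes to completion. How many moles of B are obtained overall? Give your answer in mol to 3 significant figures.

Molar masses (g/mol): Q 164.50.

Step 1:
n(A) = 26.15 mol
n(J) = 20.80 mol
n/ν → A: 8.717, J: 6.933; J is limiting.
n(E) produced = (2/3) × 20.80 = 13.87 mol
Step 2:
n(E) available = 13.87 mol
n(Q) = 1.048×1000 / 164.50 = 6.371 mol
n/ν → E: 4.623, Q: 3.186; Q is limiting.
n(B) = (2/2) × 6.371 = 6.371 mol

6.37 mol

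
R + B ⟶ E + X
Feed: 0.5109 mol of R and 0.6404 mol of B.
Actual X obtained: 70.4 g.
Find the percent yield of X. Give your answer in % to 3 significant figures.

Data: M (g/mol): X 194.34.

n(R) = 0.5109 mol
n(B) = 0.6404 mol
n/ν for R = 0.5109/1 = 0.5109
n/ν for B = 0.6404/1 = 0.6404
Smallest n/ν is R → limiting reagent.
theoretical n(X) = (1/1) × 0.5109 = 0.5109 mol → 99.29 g
% yield = 70.4 / 99.29 × 100 = 70.90 %

70.9 %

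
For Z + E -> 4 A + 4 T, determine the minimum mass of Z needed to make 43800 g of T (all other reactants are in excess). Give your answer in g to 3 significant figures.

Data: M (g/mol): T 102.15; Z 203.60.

n(T) = 43800 / 102.15 = 428.8 mol
n(Z) = (1/4) × 428.8 = 107.2 mol
mass = 107.2 × 203.60 = 21830 g

21800 g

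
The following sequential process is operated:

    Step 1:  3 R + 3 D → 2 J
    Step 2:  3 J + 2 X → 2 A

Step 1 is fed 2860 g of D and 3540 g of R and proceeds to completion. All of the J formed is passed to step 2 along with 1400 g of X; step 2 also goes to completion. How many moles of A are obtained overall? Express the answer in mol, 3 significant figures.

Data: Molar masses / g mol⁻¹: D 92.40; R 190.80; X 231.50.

Step 1:
n(D) = 2860 / 92.40 = 30.95 mol
n(R) = 3540 / 190.80 = 18.55 mol
n/ν for D = 30.95/3 = 10.32
n/ν for R = 18.55/3 = 6.183
Smallest n/ν is R → limiting reagent.
n(J) produced = (2/3) × 18.55 = 12.37 mol
Step 2:
n(J) available = 12.37 mol
n(X) = 1400 / 231.50 = 6.048 mol
n/ν for J = 12.37/3 = 4.123
n/ν for X = 6.048/2 = 3.024
Smallest n/ν is X → limiting reagent.
n(A) = (2/2) × 6.048 = 6.048 mol

6.05 mol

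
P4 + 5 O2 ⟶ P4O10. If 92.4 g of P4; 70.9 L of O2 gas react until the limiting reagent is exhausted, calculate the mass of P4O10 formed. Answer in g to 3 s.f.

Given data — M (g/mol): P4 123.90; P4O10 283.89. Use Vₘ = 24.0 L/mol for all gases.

168 g

n(P4) = 92.40 / 123.90 = 0.7458 mol
n(O2) = 70.90 / 24.0 = 2.954 mol
n/ν for P4 = 0.7458/1 = 0.7458
n/ν for O2 = 2.954/5 = 0.5908
Smallest n/ν is O2 → limiting reagent.
n(P4O10) = (1/5) × 2.954 = 0.5908 mol
mass = 0.5908 × 283.89 = 167.7 g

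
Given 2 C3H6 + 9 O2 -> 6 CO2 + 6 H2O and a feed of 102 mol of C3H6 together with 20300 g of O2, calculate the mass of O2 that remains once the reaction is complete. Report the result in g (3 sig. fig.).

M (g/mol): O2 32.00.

5610 g

n(C3H6) = 102.0 mol
n(O2) = 20300 / 32.00 = 634.4 mol
n/ν for C3H6 = 102.0/2 = 51.00
n/ν for O2 = 634.4/9 = 70.49
Smallest n/ν is C3H6 → limiting reagent.
O2 consumed = (9/2) × 102.0 = 459.0 mol
O2 remaining = 634.4 − 459.0 = 175.4 mol
mass = 175.4 × 32.00 = 5613 g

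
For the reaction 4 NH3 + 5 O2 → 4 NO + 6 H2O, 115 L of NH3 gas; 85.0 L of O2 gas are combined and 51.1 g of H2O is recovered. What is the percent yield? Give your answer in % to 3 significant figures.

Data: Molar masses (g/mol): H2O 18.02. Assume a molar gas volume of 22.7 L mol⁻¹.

63.1 %

n(NH3) = 115.0 / 22.7 = 5.066 mol
n(O2) = 85.00 / 22.7 = 3.744 mol
n/ν for NH3 = 5.066/4 = 1.267
n/ν for O2 = 3.744/5 = 0.7488
Smallest n/ν is O2 → limiting reagent.
theoretical n(H2O) = (6/5) × 3.744 = 4.493 mol → 80.96 g
% yield = 51.1 / 80.96 × 100 = 63.12 %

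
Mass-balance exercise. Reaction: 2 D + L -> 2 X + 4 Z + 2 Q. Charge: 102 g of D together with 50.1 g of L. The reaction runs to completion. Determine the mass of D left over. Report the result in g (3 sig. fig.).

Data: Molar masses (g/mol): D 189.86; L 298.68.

n(D) = 102.0 / 189.86 = 0.5372 mol
n(L) = 50.10 / 298.68 = 0.1677 mol
n/ν for D = 0.5372/2 = 0.2686
n/ν for L = 0.1677/1 = 0.1677
Smallest n/ν is L → limiting reagent.
D consumed = (2/1) × 0.1677 = 0.3354 mol
D remaining = 0.5372 − 0.3354 = 0.2018 mol
mass = 0.2018 × 189.86 = 38.31 g

38.3 g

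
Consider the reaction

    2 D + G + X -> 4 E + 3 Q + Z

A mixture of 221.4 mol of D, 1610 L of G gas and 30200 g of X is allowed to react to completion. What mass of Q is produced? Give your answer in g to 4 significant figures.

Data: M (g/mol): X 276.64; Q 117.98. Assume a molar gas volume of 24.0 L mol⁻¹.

n(D) = 221.4 mol
n(G) = 1610 / 24.0 = 67.08 mol
n(X) = 30200 / 276.64 = 109.2 mol
n/ν for D = 221.4/2 = 110.7
n/ν for G = 67.08/1 = 67.08
n/ν for X = 109.2/1 = 109.2
Smallest n/ν is G → limiting reagent.
n(Q) = (3/1) × 67.08 = 201.2 mol
mass = 201.2 × 117.98 = 23740 g

23740 g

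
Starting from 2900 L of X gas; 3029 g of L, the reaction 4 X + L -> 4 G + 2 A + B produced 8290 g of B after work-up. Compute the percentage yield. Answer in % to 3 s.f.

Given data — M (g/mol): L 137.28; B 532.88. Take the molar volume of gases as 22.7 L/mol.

n(X) = 2900 / 22.7 = 127.8 mol
n(L) = 3029 / 137.28 = 22.06 mol
n/ν → X: 31.95, L: 22.06; L is limiting.
theoretical n(B) = (1/1) × 22.06 = 22.06 mol → 11760 g
% yield = 8290 / 11760 × 100 = 70.49 %

70.5 %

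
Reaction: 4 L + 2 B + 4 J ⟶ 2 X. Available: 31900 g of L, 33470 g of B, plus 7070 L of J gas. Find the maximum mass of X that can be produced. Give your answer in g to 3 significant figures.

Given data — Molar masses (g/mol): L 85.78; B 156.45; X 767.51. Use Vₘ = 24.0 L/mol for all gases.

n(L) = 31900 / 85.78 = 371.9 mol
n(B) = 33470 / 156.45 = 213.9 mol
n(J) = 7070 / 24.0 = 294.6 mol
n/ν for L = 371.9/4 = 92.98
n/ν for B = 213.9/2 = 107.0
n/ν for J = 294.6/4 = 73.65
Smallest n/ν is J → limiting reagent.
n(X) = (2/4) × 294.6 = 147.3 mol
mass = 147.3 × 767.51 = 113100 g

113000 g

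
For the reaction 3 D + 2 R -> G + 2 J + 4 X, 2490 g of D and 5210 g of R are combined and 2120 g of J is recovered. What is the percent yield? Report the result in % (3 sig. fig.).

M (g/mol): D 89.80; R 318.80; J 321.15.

40.4 %

n(D) = 2490 / 89.80 = 27.73 mol
n(R) = 5210 / 318.80 = 16.34 mol
n/ν for D = 27.73/3 = 9.243
n/ν for R = 16.34/2 = 8.170
Smallest n/ν is R → limiting reagent.
theoretical n(J) = (2/2) × 16.34 = 16.34 mol → 5248 g
% yield = 2120 / 5248 × 100 = 40.40 %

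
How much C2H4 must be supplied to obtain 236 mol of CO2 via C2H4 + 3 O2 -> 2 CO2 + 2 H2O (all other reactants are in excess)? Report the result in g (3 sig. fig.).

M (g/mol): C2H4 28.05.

3310 g

n(CO2) = 236.0 mol
n(C2H4) = (1/2) × 236.0 = 118.0 mol
mass = 118.0 × 28.05 = 3310 g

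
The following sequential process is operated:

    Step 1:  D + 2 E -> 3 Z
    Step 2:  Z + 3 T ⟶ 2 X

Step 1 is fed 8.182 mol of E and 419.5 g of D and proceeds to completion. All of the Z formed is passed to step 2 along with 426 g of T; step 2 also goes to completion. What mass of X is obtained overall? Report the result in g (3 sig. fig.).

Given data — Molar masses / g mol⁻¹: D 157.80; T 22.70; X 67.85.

849 g

Step 1:
n(E) = 8.182 mol
n(D) = 419.5 / 157.80 = 2.658 mol
n/ν for E = 8.182/2 = 4.091
n/ν for D = 2.658/1 = 2.658
Smallest n/ν is D → limiting reagent.
n(Z) produced = (3/1) × 2.658 = 7.974 mol
Step 2:
n(Z) available = 7.974 mol
n(T) = 426.0 / 22.70 = 18.77 mol
n/ν for Z = 7.974/1 = 7.974
n/ν for T = 18.77/3 = 6.257
Smallest n/ν is T → limiting reagent.
n(X) = (2/3) × 18.77 = 12.51 mol
mass = 12.51 × 67.85 = 848.8 g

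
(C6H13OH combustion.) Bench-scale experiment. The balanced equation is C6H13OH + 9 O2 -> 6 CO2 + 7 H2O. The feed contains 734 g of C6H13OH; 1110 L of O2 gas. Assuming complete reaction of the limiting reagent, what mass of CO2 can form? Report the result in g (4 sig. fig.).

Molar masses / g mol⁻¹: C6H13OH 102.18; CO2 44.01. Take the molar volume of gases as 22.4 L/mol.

n(C6H13OH) = 734.0 / 102.18 = 7.183 mol
n(O2) = 1110 / 22.4 = 49.55 mol
n/ν for C6H13OH = 7.183/1 = 7.183
n/ν for O2 = 49.55/9 = 5.506
Smallest n/ν is O2 → limiting reagent.
n(CO2) = (6/9) × 49.55 = 33.03 mol
mass = 33.03 × 44.01 = 1454 g

1454 g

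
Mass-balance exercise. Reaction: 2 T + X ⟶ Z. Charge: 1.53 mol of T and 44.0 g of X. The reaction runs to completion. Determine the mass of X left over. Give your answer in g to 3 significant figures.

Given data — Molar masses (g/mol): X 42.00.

n(T) = 1.530 mol
n(X) = 44.00 / 42.00 = 1.048 mol
n/ν for T = 1.530/2 = 0.7650
n/ν for X = 1.048/1 = 1.048
Smallest n/ν is T → limiting reagent.
X consumed = (1/2) × 1.530 = 0.7650 mol
X remaining = 1.048 − 0.7650 = 0.2830 mol
mass = 0.2830 × 42.00 = 11.89 g

11.9 g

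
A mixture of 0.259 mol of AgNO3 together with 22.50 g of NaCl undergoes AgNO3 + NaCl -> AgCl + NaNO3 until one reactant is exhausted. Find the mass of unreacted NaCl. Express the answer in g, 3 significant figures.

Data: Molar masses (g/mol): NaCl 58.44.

n(AgNO3) = 0.2590 mol
n(NaCl) = 22.50 / 58.44 = 0.3850 mol
n/ν → AgNO3: 0.2590, NaCl: 0.3850; AgNO3 is limiting.
NaCl consumed = (1/1) × 0.2590 = 0.2590 mol
NaCl remaining = 0.3850 − 0.2590 = 0.1260 mol
mass = 0.1260 × 58.44 = 7.363 g

7.36 g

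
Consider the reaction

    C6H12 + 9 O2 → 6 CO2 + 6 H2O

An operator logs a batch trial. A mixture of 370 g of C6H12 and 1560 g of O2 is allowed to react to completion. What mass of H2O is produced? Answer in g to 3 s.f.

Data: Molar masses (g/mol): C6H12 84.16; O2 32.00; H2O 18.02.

475 g

n(C6H12) = 370.0 / 84.16 = 4.396 mol
n(O2) = 1560 / 32.00 = 48.75 mol
n/ν → C6H12: 4.396, O2: 5.417; C6H12 is limiting.
n(H2O) = (6/1) × 4.396 = 26.38 mol
mass = 26.38 × 18.02 = 475.4 g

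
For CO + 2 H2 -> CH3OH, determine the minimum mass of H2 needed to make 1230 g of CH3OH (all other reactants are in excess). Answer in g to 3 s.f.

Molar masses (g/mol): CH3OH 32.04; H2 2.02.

n(CH3OH) = 1230 / 32.04 = 38.39 mol
n(H2) = (2/1) × 38.39 = 76.78 mol
mass = 76.78 × 2.02 = 155.1 g

155 g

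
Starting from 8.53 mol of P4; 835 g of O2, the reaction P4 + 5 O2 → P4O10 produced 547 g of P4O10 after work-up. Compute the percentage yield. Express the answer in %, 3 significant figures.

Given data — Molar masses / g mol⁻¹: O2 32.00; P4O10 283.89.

36.9 %

n(P4) = 8.530 mol
n(O2) = 835.0 / 32.00 = 26.09 mol
n/ν for P4 = 8.530/1 = 8.530
n/ν for O2 = 26.09/5 = 5.218
Smallest n/ν is O2 → limiting reagent.
theoretical n(P4O10) = (1/5) × 26.09 = 5.218 mol → 1481 g
% yield = 547 / 1481 × 100 = 36.93 %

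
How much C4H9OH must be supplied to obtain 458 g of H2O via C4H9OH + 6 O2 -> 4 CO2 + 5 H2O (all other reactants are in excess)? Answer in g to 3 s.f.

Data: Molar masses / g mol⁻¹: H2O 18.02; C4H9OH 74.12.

n(H2O) = 458 / 18.02 = 25.42 mol
n(C4H9OH) = (1/5) × 25.42 = 5.084 mol
mass = 5.084 × 74.12 = 376.8 g

377 g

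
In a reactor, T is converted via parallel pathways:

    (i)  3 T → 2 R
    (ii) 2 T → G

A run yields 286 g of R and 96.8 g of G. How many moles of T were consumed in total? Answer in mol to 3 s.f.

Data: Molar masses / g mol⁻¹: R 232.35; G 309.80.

2.47 mol

n(R) = 286 / 232.35 = 1.231 mol
n(G) = 96.8 / 309.80 = 0.3125 mol
n(T) via (i) = (3/2)×1.231 = 1.847 mol
n(T) via (ii) = (2/1)×0.3125 = 0.6250 mol
total n(T) = 1.847 + 0.6250 = 2.472 mol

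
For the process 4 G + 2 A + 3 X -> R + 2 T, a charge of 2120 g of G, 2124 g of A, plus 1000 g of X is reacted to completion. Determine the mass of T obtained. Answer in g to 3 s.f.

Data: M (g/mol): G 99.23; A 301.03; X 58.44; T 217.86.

n(G) = 2120 / 99.23 = 21.36 mol
n(A) = 2124 / 301.03 = 7.056 mol
n(X) = 1000 / 58.44 = 17.11 mol
n/ν → G: 5.340, A: 3.528, X: 5.703; A is limiting.
n(T) = (2/2) × 7.056 = 7.056 mol
mass = 7.056 × 217.86 = 1537 g

1540 g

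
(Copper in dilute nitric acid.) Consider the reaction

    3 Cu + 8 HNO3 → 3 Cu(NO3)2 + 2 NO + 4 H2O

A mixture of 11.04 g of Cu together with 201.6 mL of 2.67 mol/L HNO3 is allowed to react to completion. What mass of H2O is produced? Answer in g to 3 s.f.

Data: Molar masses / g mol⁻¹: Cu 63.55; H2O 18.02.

4.17 g

n(Cu) = 11.04 / 63.55 = 0.1737 mol
n(HNO3) = 2.67 × 201.6/1000 = 0.5383 mol
n/ν for Cu = 0.1737/3 = 0.05790
n/ν for HNO3 = 0.5383/8 = 0.06729
Smallest n/ν is Cu → limiting reagent.
n(H2O) = (4/3) × 0.1737 = 0.2316 mol
mass = 0.2316 × 18.02 = 4.173 g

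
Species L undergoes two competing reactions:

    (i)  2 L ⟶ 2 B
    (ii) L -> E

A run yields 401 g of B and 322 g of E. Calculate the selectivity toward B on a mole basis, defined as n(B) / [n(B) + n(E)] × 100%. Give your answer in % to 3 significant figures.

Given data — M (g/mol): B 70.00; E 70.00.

55.5 %

n(B) = 401 / 70.00 = 5.729 mol
n(E) = 322 / 70.00 = 4.600 mol
selectivity = 5.729/(5.729+4.600) × 100 = 55.47 %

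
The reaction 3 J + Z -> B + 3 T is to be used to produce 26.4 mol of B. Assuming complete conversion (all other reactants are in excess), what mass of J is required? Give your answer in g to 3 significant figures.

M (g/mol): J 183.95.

14600 g

n(B) = 26.40 mol
n(J) = (3/1) × 26.40 = 79.20 mol
mass = 79.20 × 183.95 = 14570 g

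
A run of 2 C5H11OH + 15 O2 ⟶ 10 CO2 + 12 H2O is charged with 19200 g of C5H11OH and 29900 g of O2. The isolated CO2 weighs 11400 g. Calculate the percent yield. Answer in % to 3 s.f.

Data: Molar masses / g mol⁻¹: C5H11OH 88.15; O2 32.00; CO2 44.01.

n(C5H11OH) = 19200 / 88.15 = 217.8 mol
n(O2) = 29900 / 32.00 = 934.4 mol
n/ν for C5H11OH = 217.8/2 = 108.9
n/ν for O2 = 934.4/15 = 62.29
Smallest n/ν is O2 → limiting reagent.
theoretical n(CO2) = (10/15) × 934.4 = 622.9 mol → 27410 g
% yield = 11400 / 27410 × 100 = 41.59 %

41.6 %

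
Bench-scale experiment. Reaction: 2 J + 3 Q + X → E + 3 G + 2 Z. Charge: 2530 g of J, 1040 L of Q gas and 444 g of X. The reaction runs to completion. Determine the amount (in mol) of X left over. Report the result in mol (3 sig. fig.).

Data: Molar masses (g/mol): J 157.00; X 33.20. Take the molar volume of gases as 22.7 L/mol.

5.32 mol

n(J) = 2530 / 157.00 = 16.11 mol
n(Q) = 1040 / 22.7 = 45.81 mol
n(X) = 444.0 / 33.20 = 13.37 mol
n/ν → J: 8.055, Q: 15.27, X: 13.37; J is limiting.
X consumed = (1/2) × 16.11 = 8.055 mol
X remaining = 13.37 − 8.055 = 5.315 mol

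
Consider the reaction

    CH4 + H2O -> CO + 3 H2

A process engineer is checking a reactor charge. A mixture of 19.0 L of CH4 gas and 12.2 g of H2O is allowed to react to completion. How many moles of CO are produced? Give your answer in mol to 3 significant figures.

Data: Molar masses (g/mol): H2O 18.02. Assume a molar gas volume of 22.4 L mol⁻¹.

0.677 mol

n(CH4) = 19.00 / 22.4 = 0.8482 mol
n(H2O) = 12.20 / 18.02 = 0.6770 mol
n/ν → CH4: 0.8482, H2O: 0.6770; H2O is limiting.
n(CO) = (1/1) × 0.6770 = 0.6770 mol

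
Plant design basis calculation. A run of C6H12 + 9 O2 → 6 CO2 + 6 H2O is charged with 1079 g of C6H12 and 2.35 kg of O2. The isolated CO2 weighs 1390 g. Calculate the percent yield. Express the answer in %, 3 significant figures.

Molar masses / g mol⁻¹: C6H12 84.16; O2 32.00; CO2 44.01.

64.5 %

n(C6H12) = 1079 / 84.16 = 12.82 mol
n(O2) = 2.350×1000 / 32.00 = 73.44 mol
n/ν → C6H12: 12.82, O2: 8.160; O2 is limiting.
theoretical n(CO2) = (6/9) × 73.44 = 48.96 mol → 2155 g
% yield = 1390 / 2155 × 100 = 64.50 %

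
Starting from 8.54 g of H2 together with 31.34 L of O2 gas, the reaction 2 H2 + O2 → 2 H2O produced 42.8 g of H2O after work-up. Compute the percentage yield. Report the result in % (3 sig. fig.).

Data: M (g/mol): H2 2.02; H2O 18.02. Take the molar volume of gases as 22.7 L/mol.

86.0 %

n(H2) = 8.540 / 2.02 = 4.228 mol
n(O2) = 31.34 / 22.7 = 1.381 mol
n/ν for H2 = 4.228/2 = 2.114
n/ν for O2 = 1.381/1 = 1.381
Smallest n/ν is O2 → limiting reagent.
theoretical n(H2O) = (2/1) × 1.381 = 2.762 mol → 49.77 g
% yield = 42.8 / 49.77 × 100 = 86.00 %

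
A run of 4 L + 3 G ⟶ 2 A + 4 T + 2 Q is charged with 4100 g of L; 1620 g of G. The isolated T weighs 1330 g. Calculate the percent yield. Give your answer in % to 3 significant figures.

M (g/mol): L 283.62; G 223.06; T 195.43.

n(L) = 4100 / 283.62 = 14.46 mol
n(G) = 1620 / 223.06 = 7.263 mol
n/ν for L = 14.46/4 = 3.615
n/ν for G = 7.263/3 = 2.421
Smallest n/ν is G → limiting reagent.
theoretical n(T) = (4/3) × 7.263 = 9.684 mol → 1893 g
% yield = 1330 / 1893 × 100 = 70.26 %

70.3 %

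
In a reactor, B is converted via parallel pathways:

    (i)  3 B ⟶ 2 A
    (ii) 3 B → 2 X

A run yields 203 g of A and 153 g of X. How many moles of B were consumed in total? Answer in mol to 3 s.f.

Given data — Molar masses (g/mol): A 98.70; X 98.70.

5.41 mol

n(A) = 203 / 98.70 = 2.057 mol
n(X) = 153 / 98.70 = 1.550 mol
n(B) via (i) = (3/2)×2.057 = 3.086 mol
n(B) via (ii) = (3/2)×1.550 = 2.325 mol
total n(B) = 3.086 + 2.325 = 5.411 mol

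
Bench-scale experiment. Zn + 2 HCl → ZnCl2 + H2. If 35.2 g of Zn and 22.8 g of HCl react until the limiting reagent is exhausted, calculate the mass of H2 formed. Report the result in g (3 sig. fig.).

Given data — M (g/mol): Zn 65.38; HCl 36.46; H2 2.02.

0.632 g

n(Zn) = 35.20 / 65.38 = 0.5384 mol
n(HCl) = 22.80 / 36.46 = 0.6253 mol
n/ν → Zn: 0.5384, HCl: 0.3127; HCl is limiting.
n(H2) = (1/2) × 0.6253 = 0.3127 mol
mass = 0.3127 × 2.02 = 0.6317 g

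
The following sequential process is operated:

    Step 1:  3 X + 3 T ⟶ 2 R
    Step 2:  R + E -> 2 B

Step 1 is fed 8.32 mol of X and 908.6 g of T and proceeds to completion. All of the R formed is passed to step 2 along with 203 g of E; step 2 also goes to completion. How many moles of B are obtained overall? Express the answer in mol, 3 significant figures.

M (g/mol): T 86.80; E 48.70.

Step 1:
n(X) = 8.320 mol
n(T) = 908.6 / 86.80 = 10.47 mol
n/ν → X: 2.773, T: 3.490; X is limiting.
n(R) produced = (2/3) × 8.320 = 5.547 mol
Step 2:
n(R) available = 5.547 mol
n(E) = 203.0 / 48.70 = 4.168 mol
n/ν → R: 5.547, E: 4.168; E is limiting.
n(B) = (2/1) × 4.168 = 8.336 mol

8.34 mol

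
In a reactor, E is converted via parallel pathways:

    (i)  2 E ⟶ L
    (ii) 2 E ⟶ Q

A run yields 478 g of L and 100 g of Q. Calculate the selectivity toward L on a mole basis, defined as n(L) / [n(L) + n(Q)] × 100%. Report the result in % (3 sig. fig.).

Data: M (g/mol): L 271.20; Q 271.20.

n(L) = 478 / 271.20 = 1.763 mol
n(Q) = 100 / 271.20 = 0.3687 mol
selectivity = 1.763/(1.763+0.3687) × 100 = 82.70 %

82.7 %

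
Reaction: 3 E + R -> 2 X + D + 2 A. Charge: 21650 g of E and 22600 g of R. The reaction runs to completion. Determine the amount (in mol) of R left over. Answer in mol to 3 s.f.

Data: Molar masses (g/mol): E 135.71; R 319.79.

17.5 mol

n(E) = 21650 / 135.71 = 159.5 mol
n(R) = 22600 / 319.79 = 70.67 mol
n/ν for E = 159.5/3 = 53.17
n/ν for R = 70.67/1 = 70.67
Smallest n/ν is E → limiting reagent.
R consumed = (1/3) × 159.5 = 53.17 mol
R remaining = 70.67 − 53.17 = 17.50 mol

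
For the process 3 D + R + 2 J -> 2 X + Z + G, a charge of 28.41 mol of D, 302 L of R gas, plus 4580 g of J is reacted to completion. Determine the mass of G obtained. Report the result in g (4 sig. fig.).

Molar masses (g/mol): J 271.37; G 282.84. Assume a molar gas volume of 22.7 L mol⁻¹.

2387 g

n(D) = 28.41 mol
n(R) = 302.0 / 22.7 = 13.30 mol
n(J) = 4580 / 271.37 = 16.88 mol
n/ν → D: 9.470, R: 13.30, J: 8.440; J is limiting.
n(G) = (1/2) × 16.88 = 8.440 mol
mass = 8.440 × 282.84 = 2387 g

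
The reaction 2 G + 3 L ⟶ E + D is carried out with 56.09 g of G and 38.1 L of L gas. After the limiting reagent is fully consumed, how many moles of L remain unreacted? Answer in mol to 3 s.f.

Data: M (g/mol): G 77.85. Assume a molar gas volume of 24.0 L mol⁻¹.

0.507 mol

n(G) = 56.09 / 77.85 = 0.7205 mol
n(L) = 38.10 / 24.0 = 1.588 mol
n/ν for G = 0.7205/2 = 0.3603
n/ν for L = 1.588/3 = 0.5293
Smallest n/ν is G → limiting reagent.
L consumed = (3/2) × 0.7205 = 1.081 mol
L remaining = 1.588 − 1.081 = 0.5070 mol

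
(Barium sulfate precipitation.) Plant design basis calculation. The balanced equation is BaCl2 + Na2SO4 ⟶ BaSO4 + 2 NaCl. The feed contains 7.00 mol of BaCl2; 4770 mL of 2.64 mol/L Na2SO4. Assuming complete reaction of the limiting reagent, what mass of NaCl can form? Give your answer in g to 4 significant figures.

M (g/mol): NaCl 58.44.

818.2 g

n(BaCl2) = 7.000 mol
n(Na2SO4) = 2.64 × 4770/1000 = 12.59 mol
n/ν → BaCl2: 7.000, Na2SO4: 12.59; BaCl2 is limiting.
n(NaCl) = (2/1) × 7.000 = 14.00 mol
mass = 14.00 × 58.44 = 818.2 g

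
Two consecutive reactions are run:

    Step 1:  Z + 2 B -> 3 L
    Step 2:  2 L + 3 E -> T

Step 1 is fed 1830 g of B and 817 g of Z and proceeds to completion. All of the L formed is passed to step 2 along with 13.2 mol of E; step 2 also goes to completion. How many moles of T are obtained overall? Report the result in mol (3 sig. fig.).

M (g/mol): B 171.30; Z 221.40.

4.40 mol

Step 1:
n(B) = 1830 / 171.30 = 10.68 mol
n(Z) = 817.0 / 221.40 = 3.690 mol
n/ν for B = 10.68/2 = 5.340
n/ν for Z = 3.690/1 = 3.690
Smallest n/ν is Z → limiting reagent.
n(L) produced = (3/1) × 3.690 = 11.07 mol
Step 2:
n(L) available = 11.07 mol
n(E) = 13.20 mol
n/ν for L = 11.07/2 = 5.535
n/ν for E = 13.20/3 = 4.400
Smallest n/ν is E → limiting reagent.
n(T) = (1/3) × 13.20 = 4.400 mol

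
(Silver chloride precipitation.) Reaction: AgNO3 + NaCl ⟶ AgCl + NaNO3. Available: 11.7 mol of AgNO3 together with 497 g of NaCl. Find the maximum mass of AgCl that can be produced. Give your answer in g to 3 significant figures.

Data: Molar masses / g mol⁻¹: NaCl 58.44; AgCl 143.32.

1220 g

n(AgNO3) = 11.70 mol
n(NaCl) = 497.0 / 58.44 = 8.504 mol
n/ν for AgNO3 = 11.70/1 = 11.70
n/ν for NaCl = 8.504/1 = 8.504
Smallest n/ν is NaCl → limiting reagent.
n(AgCl) = (1/1) × 8.504 = 8.504 mol
mass = 8.504 × 143.32 = 1219 g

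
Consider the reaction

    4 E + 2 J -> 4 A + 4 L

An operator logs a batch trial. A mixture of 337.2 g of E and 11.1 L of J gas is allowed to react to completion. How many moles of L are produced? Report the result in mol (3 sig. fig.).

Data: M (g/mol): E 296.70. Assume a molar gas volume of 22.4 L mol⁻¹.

0.991 mol

n(E) = 337.2 / 296.70 = 1.137 mol
n(J) = 11.10 / 22.4 = 0.4955 mol
n/ν for E = 1.137/4 = 0.2843
n/ν for J = 0.4955/2 = 0.2478
Smallest n/ν is J → limiting reagent.
n(L) = (4/2) × 0.4955 = 0.9910 mol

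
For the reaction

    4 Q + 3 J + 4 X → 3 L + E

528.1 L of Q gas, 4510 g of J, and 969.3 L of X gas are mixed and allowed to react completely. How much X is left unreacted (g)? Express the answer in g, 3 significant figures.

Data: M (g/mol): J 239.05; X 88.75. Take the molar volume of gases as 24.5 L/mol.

1600 g

n(Q) = 528.1 / 24.5 = 21.56 mol
n(J) = 4510 / 239.05 = 18.87 mol
n(X) = 969.3 / 24.5 = 39.56 mol
n/ν for Q = 21.56/4 = 5.390
n/ν for J = 18.87/3 = 6.290
n/ν for X = 39.56/4 = 9.890
Smallest n/ν is Q → limiting reagent.
X consumed = (4/4) × 21.56 = 21.56 mol
X remaining = 39.56 − 21.56 = 18.00 mol
mass = 18.00 × 88.75 = 1598 g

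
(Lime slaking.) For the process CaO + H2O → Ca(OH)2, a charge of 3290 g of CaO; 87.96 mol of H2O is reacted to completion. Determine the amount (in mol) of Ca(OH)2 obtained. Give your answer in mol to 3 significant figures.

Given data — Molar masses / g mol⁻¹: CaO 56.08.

58.7 mol

n(CaO) = 3290 / 56.08 = 58.67 mol
n(H2O) = 87.96 mol
n/ν for CaO = 58.67/1 = 58.67
n/ν for H2O = 87.96/1 = 87.96
Smallest n/ν is CaO → limiting reagent.
n(Ca(OH)2) = (1/1) × 58.67 = 58.67 mol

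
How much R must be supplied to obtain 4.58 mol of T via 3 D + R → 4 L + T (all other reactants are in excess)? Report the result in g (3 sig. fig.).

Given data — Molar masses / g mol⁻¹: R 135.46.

n(T) = 4.580 mol
n(R) = (1/1) × 4.580 = 4.580 mol
mass = 4.580 × 135.46 = 620.4 g

620 g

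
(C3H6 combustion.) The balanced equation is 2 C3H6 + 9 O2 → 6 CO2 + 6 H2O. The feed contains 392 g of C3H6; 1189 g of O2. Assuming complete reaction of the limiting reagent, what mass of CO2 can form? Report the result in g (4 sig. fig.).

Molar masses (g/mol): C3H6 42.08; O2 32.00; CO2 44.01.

1090 g

n(C3H6) = 392.0 / 42.08 = 9.316 mol
n(O2) = 1189 / 32.00 = 37.16 mol
n/ν for C3H6 = 9.316/2 = 4.658
n/ν for O2 = 37.16/9 = 4.129
Smallest n/ν is O2 → limiting reagent.
n(CO2) = (6/9) × 37.16 = 24.77 mol
mass = 24.77 × 44.01 = 1090 g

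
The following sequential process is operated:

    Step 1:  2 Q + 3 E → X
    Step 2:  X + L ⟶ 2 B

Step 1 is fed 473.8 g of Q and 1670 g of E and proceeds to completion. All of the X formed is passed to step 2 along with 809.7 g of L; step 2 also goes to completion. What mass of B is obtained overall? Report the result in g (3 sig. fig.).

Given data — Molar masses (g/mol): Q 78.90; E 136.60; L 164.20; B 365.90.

2200 g

Step 1:
n(Q) = 473.8 / 78.90 = 6.005 mol
n(E) = 1670 / 136.60 = 12.23 mol
n/ν for Q = 6.005/2 = 3.003
n/ν for E = 12.23/3 = 4.077
Smallest n/ν is Q → limiting reagent.
n(X) produced = (1/2) × 6.005 = 3.003 mol
Step 2:
n(X) available = 3.003 mol
n(L) = 809.7 / 164.20 = 4.931 mol
n/ν for X = 3.003/1 = 3.003
n/ν for L = 4.931/1 = 4.931
Smallest n/ν is X → limiting reagent.
n(B) = (2/1) × 3.003 = 6.006 mol
mass = 6.006 × 365.90 = 2198 g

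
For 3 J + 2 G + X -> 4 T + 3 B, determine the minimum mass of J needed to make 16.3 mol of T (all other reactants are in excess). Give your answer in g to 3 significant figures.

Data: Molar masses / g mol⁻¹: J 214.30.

2620 g

n(T) = 16.30 mol
n(J) = (3/4) × 16.30 = 12.23 mol
mass = 12.23 × 214.30 = 2621 g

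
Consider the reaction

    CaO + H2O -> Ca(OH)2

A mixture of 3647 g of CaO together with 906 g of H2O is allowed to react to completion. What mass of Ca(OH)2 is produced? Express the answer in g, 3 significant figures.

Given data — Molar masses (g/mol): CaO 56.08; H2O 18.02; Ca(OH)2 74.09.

3730 g

n(CaO) = 3647 / 56.08 = 65.03 mol
n(H2O) = 906.0 / 18.02 = 50.28 mol
n/ν for CaO = 65.03/1 = 65.03
n/ν for H2O = 50.28/1 = 50.28
Smallest n/ν is H2O → limiting reagent.
n(Ca(OH)2) = (1/1) × 50.28 = 50.28 mol
mass = 50.28 × 74.09 = 3725 g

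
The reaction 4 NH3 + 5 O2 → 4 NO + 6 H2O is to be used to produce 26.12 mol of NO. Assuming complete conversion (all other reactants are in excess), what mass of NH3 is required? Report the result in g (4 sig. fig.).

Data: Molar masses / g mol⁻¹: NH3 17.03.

444.8 g

n(NO) = 26.12 mol
n(NH3) = (4/4) × 26.12 = 26.12 mol
mass = 26.12 × 17.03 = 444.8 g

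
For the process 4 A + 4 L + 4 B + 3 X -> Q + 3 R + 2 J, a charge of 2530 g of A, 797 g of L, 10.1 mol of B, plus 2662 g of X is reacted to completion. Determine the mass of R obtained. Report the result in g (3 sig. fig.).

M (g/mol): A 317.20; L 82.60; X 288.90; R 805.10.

4820 g

n(A) = 2530 / 317.20 = 7.976 mol
n(L) = 797.0 / 82.60 = 9.649 mol
n(B) = 10.10 mol
n(X) = 2662 / 288.90 = 9.214 mol
n/ν for A = 7.976/4 = 1.994
n/ν for L = 9.649/4 = 2.412
n/ν for B = 10.10/4 = 2.525
n/ν for X = 9.214/3 = 3.071
Smallest n/ν is A → limiting reagent.
n(R) = (3/4) × 7.976 = 5.982 mol
mass = 5.982 × 805.10 = 4816 g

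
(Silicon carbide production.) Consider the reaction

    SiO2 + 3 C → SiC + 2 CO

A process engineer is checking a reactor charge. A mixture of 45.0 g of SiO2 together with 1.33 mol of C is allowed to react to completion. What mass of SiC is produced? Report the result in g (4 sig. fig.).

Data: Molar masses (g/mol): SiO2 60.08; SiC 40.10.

17.78 g

n(SiO2) = 45.00 / 60.08 = 0.7490 mol
n(C) = 1.330 mol
n/ν → SiO2: 0.7490, C: 0.4433; C is limiting.
n(SiC) = (1/3) × 1.330 = 0.4433 mol
mass = 0.4433 × 40.10 = 17.78 g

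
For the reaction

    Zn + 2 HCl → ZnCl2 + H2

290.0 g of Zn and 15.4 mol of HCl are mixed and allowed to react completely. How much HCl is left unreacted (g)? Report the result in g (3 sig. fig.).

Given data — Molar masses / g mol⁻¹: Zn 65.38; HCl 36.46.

n(Zn) = 290.0 / 65.38 = 4.436 mol
n(HCl) = 15.40 mol
n/ν for Zn = 4.436/1 = 4.436
n/ν for HCl = 15.40/2 = 7.700
Smallest n/ν is Zn → limiting reagent.
HCl consumed = (2/1) × 4.436 = 8.872 mol
HCl remaining = 15.40 − 8.872 = 6.528 mol
mass = 6.528 × 36.46 = 238.0 g

238 g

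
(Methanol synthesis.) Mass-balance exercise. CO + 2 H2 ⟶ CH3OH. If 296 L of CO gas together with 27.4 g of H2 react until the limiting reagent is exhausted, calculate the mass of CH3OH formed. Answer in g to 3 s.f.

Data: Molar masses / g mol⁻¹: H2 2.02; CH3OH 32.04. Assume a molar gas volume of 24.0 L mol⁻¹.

n(CO) = 296.0 / 24.0 = 12.33 mol
n(H2) = 27.40 / 2.02 = 13.56 mol
n/ν → CO: 12.33, H2: 6.780; H2 is limiting.
n(CH3OH) = (1/2) × 13.56 = 6.780 mol
mass = 6.780 × 32.04 = 217.2 g

217 g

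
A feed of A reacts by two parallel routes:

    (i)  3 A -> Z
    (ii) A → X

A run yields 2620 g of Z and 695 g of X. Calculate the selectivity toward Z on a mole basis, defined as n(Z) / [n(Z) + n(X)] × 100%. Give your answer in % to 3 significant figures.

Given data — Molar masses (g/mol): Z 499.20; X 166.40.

55.7 %

n(Z) = 2620 / 499.20 = 5.248 mol
n(X) = 695 / 166.40 = 4.177 mol
selectivity = 5.248/(5.248+4.177) × 100 = 55.68 %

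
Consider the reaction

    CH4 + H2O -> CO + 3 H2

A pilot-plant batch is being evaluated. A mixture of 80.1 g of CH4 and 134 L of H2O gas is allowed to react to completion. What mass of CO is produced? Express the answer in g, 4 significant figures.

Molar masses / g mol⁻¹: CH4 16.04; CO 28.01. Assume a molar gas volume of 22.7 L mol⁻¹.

n(CH4) = 80.10 / 16.04 = 4.994 mol
n(H2O) = 134.0 / 22.7 = 5.903 mol
n/ν → CH4: 4.994, H2O: 5.903; CH4 is limiting.
n(CO) = (1/1) × 4.994 = 4.994 mol
mass = 4.994 × 28.01 = 139.9 g

139.9 g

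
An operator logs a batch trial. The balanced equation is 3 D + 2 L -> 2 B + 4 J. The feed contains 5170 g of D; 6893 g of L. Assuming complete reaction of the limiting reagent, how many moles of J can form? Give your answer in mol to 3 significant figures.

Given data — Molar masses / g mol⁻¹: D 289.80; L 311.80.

n(D) = 5170 / 289.80 = 17.84 mol
n(L) = 6893 / 311.80 = 22.11 mol
n/ν for D = 17.84/3 = 5.947
n/ν for L = 22.11/2 = 11.06
Smallest n/ν is D → limiting reagent.
n(J) = (4/3) × 17.84 = 23.79 mol

23.8 mol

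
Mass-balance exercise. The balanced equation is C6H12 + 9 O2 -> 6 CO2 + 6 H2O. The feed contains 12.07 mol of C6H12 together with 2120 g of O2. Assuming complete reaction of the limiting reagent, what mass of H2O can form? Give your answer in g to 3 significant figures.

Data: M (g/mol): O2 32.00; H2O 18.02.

n(C6H12) = 12.07 mol
n(O2) = 2120 / 32.00 = 66.25 mol
n/ν → C6H12: 12.07, O2: 7.361; O2 is limiting.
n(H2O) = (6/9) × 66.25 = 44.17 mol
mass = 44.17 × 18.02 = 795.9 g

796 g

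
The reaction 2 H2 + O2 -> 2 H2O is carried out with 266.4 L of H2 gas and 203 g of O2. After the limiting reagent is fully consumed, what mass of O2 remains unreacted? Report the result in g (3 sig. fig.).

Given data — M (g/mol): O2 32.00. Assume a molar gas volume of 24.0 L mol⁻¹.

25.4 g

n(H2) = 266.4 / 24.0 = 11.10 mol
n(O2) = 203.0 / 32.00 = 6.344 mol
n/ν → H2: 5.550, O2: 6.344; H2 is limiting.
O2 consumed = (1/2) × 11.10 = 5.550 mol
O2 remaining = 6.344 − 5.550 = 0.7940 mol
mass = 0.7940 × 32.00 = 25.41 g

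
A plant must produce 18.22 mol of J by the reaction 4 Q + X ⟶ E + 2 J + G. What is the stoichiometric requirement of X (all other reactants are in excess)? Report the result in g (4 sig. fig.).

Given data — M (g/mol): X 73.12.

666.1 g

n(J) = 18.22 mol
n(X) = (1/2) × 18.22 = 9.110 mol
mass = 9.110 × 73.12 = 666.1 g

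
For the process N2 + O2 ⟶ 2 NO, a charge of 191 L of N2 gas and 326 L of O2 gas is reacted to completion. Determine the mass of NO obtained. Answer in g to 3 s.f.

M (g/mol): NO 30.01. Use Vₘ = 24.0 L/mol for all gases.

478 g

n(N2) = 191.0 / 24.0 = 7.958 mol
n(O2) = 326.0 / 24.0 = 13.58 mol
n/ν for N2 = 7.958/1 = 7.958
n/ν for O2 = 13.58/1 = 13.58
Smallest n/ν is N2 → limiting reagent.
n(NO) = (2/1) × 7.958 = 15.92 mol
mass = 15.92 × 30.01 = 477.8 g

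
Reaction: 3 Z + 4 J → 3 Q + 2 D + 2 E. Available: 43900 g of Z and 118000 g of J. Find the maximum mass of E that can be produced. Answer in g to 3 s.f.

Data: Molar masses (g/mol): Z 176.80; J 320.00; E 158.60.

n(Z) = 43900 / 176.80 = 248.3 mol
n(J) = 118000 / 320.00 = 368.8 mol
n/ν for Z = 248.3/3 = 82.77
n/ν for J = 368.8/4 = 92.20
Smallest n/ν is Z → limiting reagent.
n(E) = (2/3) × 248.3 = 165.5 mol
mass = 165.5 × 158.60 = 26250 g

26300 g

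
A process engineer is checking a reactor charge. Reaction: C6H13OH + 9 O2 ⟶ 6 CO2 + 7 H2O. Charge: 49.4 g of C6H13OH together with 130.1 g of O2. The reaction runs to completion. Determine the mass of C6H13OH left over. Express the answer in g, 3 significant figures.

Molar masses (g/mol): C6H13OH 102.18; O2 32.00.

3.24 g

n(C6H13OH) = 49.40 / 102.18 = 0.4835 mol
n(O2) = 130.1 / 32.00 = 4.066 mol
n/ν → C6H13OH: 0.4835, O2: 0.4518; O2 is limiting.
C6H13OH consumed = (1/9) × 4.066 = 0.4518 mol
C6H13OH remaining = 0.4835 − 0.4518 = 0.03170 mol
mass = 0.03170 × 102.18 = 3.239 g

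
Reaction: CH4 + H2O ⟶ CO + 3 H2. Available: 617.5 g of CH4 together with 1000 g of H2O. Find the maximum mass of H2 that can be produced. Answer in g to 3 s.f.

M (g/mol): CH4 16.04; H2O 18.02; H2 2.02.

233 g

n(CH4) = 617.5 / 16.04 = 38.50 mol
n(H2O) = 1000 / 18.02 = 55.49 mol
n/ν → CH4: 38.50, H2O: 55.49; CH4 is limiting.
n(H2) = (3/1) × 38.50 = 115.5 mol
mass = 115.5 × 2.02 = 233.3 g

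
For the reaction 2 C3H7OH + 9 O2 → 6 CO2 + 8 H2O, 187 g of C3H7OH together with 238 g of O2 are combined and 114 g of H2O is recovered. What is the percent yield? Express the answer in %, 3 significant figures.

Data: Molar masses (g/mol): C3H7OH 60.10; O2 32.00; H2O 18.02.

95.7 %

n(C3H7OH) = 187.0 / 60.10 = 3.111 mol
n(O2) = 238.0 / 32.00 = 7.438 mol
n/ν for C3H7OH = 3.111/2 = 1.556
n/ν for O2 = 7.438/9 = 0.8264
Smallest n/ν is O2 → limiting reagent.
theoretical n(H2O) = (8/9) × 7.438 = 6.612 mol → 119.1 g
% yield = 114 / 119.1 × 100 = 95.72 %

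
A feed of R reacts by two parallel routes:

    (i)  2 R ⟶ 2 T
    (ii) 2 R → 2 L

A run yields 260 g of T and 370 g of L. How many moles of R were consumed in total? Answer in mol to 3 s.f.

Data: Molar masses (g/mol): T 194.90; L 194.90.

n(T) = 260 / 194.90 = 1.334 mol
n(L) = 370 / 194.90 = 1.898 mol
n(R) via (i) = (2/2)×1.334 = 1.334 mol
n(R) via (ii) = (2/2)×1.898 = 1.898 mol
total n(R) = 1.334 + 1.898 = 3.232 mol

3.23 mol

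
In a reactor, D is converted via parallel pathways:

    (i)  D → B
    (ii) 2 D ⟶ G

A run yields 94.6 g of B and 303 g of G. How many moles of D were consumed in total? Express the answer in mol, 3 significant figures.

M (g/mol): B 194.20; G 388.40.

n(B) = 94.6 / 194.20 = 0.4871 mol
n(G) = 303 / 388.40 = 0.7801 mol
n(D) via (i) = (1/1)×0.4871 = 0.4871 mol
n(D) via (ii) = (2/1)×0.7801 = 1.560 mol
total n(D) = 0.4871 + 1.560 = 2.047 mol

2.05 mol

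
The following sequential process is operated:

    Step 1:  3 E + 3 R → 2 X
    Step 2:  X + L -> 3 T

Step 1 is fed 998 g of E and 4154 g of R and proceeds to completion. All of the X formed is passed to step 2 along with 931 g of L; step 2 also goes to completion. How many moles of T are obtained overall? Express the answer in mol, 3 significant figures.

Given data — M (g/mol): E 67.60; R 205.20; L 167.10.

Step 1:
n(E) = 998.0 / 67.60 = 14.76 mol
n(R) = 4154 / 205.20 = 20.24 mol
n/ν for E = 14.76/3 = 4.920
n/ν for R = 20.24/3 = 6.747
Smallest n/ν is E → limiting reagent.
n(X) produced = (2/3) × 14.76 = 9.840 mol
Step 2:
n(X) available = 9.840 mol
n(L) = 931.0 / 167.10 = 5.572 mol
n/ν for X = 9.840/1 = 9.840
n/ν for L = 5.572/1 = 5.572
Smallest n/ν is L → limiting reagent.
n(T) = (3/1) × 5.572 = 16.72 mol

16.7 mol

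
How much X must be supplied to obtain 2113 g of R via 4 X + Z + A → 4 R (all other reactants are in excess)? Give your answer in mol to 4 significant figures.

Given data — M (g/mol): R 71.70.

29.47 mol

n(R) = 2113 / 71.70 = 29.47 mol
n(X) = (4/4) × 29.47 = 29.47 mol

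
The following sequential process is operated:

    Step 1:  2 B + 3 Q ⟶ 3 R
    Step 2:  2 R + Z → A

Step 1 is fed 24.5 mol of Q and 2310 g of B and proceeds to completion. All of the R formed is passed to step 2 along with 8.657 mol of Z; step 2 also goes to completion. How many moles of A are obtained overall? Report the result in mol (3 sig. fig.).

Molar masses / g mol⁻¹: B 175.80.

8.66 mol

Step 1:
n(Q) = 24.50 mol
n(B) = 2310 / 175.80 = 13.14 mol
n/ν → Q: 8.167, B: 6.570; B is limiting.
n(R) produced = (3/2) × 13.14 = 19.71 mol
Step 2:
n(R) available = 19.71 mol
n(Z) = 8.657 mol
n/ν → R: 9.855, Z: 8.657; Z is limiting.
n(A) = (1/1) × 8.657 = 8.657 mol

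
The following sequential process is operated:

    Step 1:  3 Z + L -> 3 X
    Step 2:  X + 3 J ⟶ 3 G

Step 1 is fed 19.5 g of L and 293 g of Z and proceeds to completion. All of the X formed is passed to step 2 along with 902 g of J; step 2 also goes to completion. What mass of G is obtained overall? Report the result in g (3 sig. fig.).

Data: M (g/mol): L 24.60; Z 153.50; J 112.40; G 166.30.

952 g

Step 1:
n(L) = 19.50 / 24.60 = 0.7927 mol
n(Z) = 293.0 / 153.50 = 1.909 mol
n/ν for L = 0.7927/1 = 0.7927
n/ν for Z = 1.909/3 = 0.6363
Smallest n/ν is Z → limiting reagent.
n(X) produced = (3/3) × 1.909 = 1.909 mol
Step 2:
n(X) available = 1.909 mol
n(J) = 902.0 / 112.40 = 8.025 mol
n/ν for X = 1.909/1 = 1.909
n/ν for J = 8.025/3 = 2.675
Smallest n/ν is X → limiting reagent.
n(G) = (3/1) × 1.909 = 5.727 mol
mass = 5.727 × 166.30 = 952.4 g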